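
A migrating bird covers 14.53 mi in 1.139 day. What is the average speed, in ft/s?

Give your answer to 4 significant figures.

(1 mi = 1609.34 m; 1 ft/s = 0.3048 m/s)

0.7796 ft/s

14.53 mi × 1609.34 = 23383.7 m
1.139 day × 86400 = 98409.6 s
v = d / t = 23383.7 m / 98409.6 s = 0.237616 m/s
0.237616 m/s ÷ (0.3048 m/s/ft/s) = 0.77958 ft/s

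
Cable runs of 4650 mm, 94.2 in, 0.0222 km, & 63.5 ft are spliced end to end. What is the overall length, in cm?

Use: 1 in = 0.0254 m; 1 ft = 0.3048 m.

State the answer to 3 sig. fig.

4860 cm

4650 mm × 0.001 = 4.65 m
94.2 in × 0.0254 = 2.39268 m
0.0222 km × 1000 = 22.2 m
63.5 ft × 0.3048 = 19.3548 m
Sum: 4.65 + 2.39268 + 22.2 + 19.3548 = 48.5975 m
In cm: 48.5975 / 0.01 = 4859.75 cm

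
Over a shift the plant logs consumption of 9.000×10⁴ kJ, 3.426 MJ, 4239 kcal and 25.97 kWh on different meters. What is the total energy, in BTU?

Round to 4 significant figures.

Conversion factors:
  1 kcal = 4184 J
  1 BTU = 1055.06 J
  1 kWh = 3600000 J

9.000×10⁴ kJ × 1000 = 9×10⁷ J
3.426 MJ × 1000000 = 3.426×10⁶ J
4239 kcal × 4184 = 1.7736×10⁷ J
25.97 kWh × 3600000 = 9.3492×10⁷ J
Total: 9×10⁷ + 3.426×10⁶ + 1.7736×10⁷ + 9.3492×10⁷ = 2.04654×10⁸ J
In BTU: 2.04654×10⁸ / 1055.06 = 193974 BTU

1.940×10⁵ BTU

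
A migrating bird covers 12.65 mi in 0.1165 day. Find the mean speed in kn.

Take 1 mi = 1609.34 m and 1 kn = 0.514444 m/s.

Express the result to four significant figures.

3.932 kn

12.65 mi × 1609.34 → 20358.2 m
0.1165 day × 86400 → 10065.6 s
v = d / t = 20358.2 m / 10065.6 s = 2.02255 m/s
2.02255 m/s ÷ (0.514444 m/s/kn) = 3.93153 kn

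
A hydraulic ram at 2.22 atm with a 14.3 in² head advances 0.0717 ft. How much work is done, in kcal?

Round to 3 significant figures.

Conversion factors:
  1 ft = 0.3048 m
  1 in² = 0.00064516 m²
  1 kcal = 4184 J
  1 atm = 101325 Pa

2.22 atm → 224942 Pa
14.3 in² → 0.00922579 m²
F = P × A = 224942 × 0.00922579 = 2075.27 N
0.0717 ft → 0.0218542 m
W = F × d = 2075.27 × 0.0218542 = 45.3534 J
In kcal: 45.3534 / 4184 = 0.0108397 kcal

0.0108 kcal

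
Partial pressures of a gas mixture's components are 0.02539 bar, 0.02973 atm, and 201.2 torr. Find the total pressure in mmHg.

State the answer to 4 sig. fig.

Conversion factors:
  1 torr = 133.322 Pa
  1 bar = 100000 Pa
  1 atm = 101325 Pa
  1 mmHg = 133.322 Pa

0.02539 bar × 100000 = 2539 Pa
0.02973 atm × 101325 = 3012.39 Pa
201.2 torr × 133.322 = 26824.4 Pa
Combined: 2539 + 3012.39 + 26824.4 = 32375.8 Pa
In mmHg: 32375.8 / 133.322 = 242.839 mmHg

242.8 mmHg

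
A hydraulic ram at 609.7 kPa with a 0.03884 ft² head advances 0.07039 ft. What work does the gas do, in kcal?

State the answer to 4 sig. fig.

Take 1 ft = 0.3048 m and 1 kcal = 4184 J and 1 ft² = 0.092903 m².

609.7 kPa → 609700 Pa
0.03884 ft² → 0.00360835 m²
F = P × A = 609700 × 0.00360835 = 2200.01 N
0.07039 ft → 0.0214549 m
W = F × d = 2200.01 × 0.0214549 = 47.201 J
In kcal: 47.201 / 4184 = 0.0112813 kcal

0.01128 kcal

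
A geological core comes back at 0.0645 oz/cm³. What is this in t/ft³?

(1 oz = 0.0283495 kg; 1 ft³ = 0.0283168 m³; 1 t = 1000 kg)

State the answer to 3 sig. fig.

0.0645 oz/cm³ × 0.0283495 kg/oz ÷ 10⁻⁶ m³/cm³ = 1828.54 kg/m³
1828.54 kg/m³ ÷ 1000 kg/t × 0.0283168 m³/ft³ = 0.0517784 t/ft³

0.0518 t/ft³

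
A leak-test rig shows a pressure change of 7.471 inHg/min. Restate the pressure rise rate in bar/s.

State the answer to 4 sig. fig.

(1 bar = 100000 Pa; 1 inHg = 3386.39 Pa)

7.471 inHg/min × 3386.39 Pa/inHg ÷ 60 s/min = 421.662 Pa/s
421.662 Pa/s ÷ 100000 Pa/bar = 0.00421662 bar/s

0.004217 bar/s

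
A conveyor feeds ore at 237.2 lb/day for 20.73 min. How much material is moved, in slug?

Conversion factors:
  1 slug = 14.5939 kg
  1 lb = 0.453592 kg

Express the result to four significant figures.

237.2 lb/day → 0.00124528 kg/s
20.73 min → 1243.8 s
m = ṁ × t = 0.00124528 × 1243.8 = 1.54888 kg
In slug: 1.54888 / 14.5939 = 0.106132 slug

0.1061 slug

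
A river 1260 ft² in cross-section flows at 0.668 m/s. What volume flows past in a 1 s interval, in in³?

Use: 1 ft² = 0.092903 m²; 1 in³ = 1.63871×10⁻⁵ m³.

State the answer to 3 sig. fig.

1260 ft² × 0.092903 → 117.058 m²
V = v × A × t = 0.668 m/s × 117.058 m² × 1 s = 78.1947 m³
78.1947 m³ ÷ (1.63871×10⁻⁵ m³/in³) = 4.77172×10⁶ in³

4.77×10⁶ in³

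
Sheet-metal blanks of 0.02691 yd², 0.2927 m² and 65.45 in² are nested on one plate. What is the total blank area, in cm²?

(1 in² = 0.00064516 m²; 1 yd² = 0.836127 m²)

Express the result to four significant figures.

0.02691 yd² × 0.836127 → 0.0225002 m²
0.2927 m² (already m²)
65.45 in² × 0.00064516 → 0.0422257 m²
Total: 0.0225002 + 0.2927 + 0.0422257 = 0.357426 m²
In cm²: 0.357426 / 0.0001 = 3574.26 cm²

3574 cm²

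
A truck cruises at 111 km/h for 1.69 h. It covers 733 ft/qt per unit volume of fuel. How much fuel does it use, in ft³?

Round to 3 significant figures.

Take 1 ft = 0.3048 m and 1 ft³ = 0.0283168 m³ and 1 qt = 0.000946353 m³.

111 km/h → 30.8333 m/s
1.69 h → 6084 s
d = v × t = 30.8333 × 6084 = 187590 m
733 ft/qt → 236084 m/m³
V = d / (distance per unit fuel) = 187590 / 236084 = 0.79459 m³
In ft³: 0.79459 / 0.0283168 = 28.0607 ft³

28.1 ft³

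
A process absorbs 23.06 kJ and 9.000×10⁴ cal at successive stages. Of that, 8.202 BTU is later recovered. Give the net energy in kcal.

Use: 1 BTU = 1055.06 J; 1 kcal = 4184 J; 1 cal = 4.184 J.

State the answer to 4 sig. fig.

93.44 kcal

23.06 kJ × 1000 = 23060 J
9.000×10⁴ cal × 4.184 = 376560 J
8.202 BTU × 1055.06 = 8653.6 J
Result: 23060 + 376560 − 8653.6 = 390966 J
In kcal: 390966 / 4184 = 93.4431 kcal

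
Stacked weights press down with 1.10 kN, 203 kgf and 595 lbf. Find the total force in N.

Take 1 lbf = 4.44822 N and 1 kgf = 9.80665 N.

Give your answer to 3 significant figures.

5740 N

1.10 kN × 1000 → 1100 N
203 kgf × 9.80665 → 1990.75 N
595 lbf × 4.44822 → 2646.69 N
Total: 1100 + 1990.75 + 2646.69 = 5737.44 N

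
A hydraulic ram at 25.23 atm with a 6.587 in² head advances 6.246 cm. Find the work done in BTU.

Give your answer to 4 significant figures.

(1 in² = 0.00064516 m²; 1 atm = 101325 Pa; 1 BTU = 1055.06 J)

0.6432 BTU

25.23 atm → 2.55643×10⁶ Pa
6.587 in² → 0.00424967 m²
F = P × A = 2.55643×10⁶ × 0.00424967 = 10864 N
6.246 cm → 0.06246 m
W = F × d = 10864 × 0.06246 = 678.565 J
In BTU: 678.565 / 1055.06 = 0.643153 BTU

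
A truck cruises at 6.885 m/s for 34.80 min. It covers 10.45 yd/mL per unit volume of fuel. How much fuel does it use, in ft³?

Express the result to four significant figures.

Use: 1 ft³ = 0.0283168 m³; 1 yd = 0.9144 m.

34.80 min → 2088 s
d = v × t = 6.885 × 2088 = 14375.9 m
10.45 yd/mL → 9.55548×10⁶ m/m³
V = d / (distance per unit fuel) = 14375.9 / 9.55548×10⁶ = 0.00150447 m³
In ft³: 0.00150447 / 0.0283168 = 0.0531299 ft³

0.05313 ft³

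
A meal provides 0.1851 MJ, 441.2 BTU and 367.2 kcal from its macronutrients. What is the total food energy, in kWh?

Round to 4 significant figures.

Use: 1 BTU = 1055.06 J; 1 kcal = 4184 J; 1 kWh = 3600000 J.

0.1851 MJ × 1000000 = 185100 J
441.2 BTU × 1055.06 = 465492 J
367.2 kcal × 4184 = 1.53636×10⁶ J
Sum: 185100 + 465492 + 1.53636×10⁶ = 2.18695×10⁶ J
In kWh: 2.18695×10⁶ / 3600000 = 0.607486 kWh

0.6075 kWh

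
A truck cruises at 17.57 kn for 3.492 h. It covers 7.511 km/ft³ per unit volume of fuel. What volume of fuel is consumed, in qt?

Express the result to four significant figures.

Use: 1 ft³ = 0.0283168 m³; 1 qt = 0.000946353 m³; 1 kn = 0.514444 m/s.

452.7 qt

17.57 kn → 9.03878 m/s
3.492 h → 12571.2 s
d = v × t = 9.03878 × 12571.2 = 113628 m
7.511 km/ft³ → 265249 m/m³
V = d / (distance per unit fuel) = 113628 / 265249 = 0.428382 m³
In qt: 0.428382 / 0.000946353 = 452.666 qt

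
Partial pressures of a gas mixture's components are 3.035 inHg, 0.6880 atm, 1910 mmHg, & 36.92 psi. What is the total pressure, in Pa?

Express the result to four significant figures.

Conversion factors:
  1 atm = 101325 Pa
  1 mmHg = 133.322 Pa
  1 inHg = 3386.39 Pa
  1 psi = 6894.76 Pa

3.035 inHg × 3386.39 = 10277.7 Pa
0.6880 atm × 101325 = 69711.6 Pa
1910 mmHg × 133.322 = 254645 Pa
36.92 psi × 6894.76 = 254555 Pa
Sum: 10277.7 + 69711.6 + 254645 + 254555 = 589189 Pa

5.892×10⁵ Pa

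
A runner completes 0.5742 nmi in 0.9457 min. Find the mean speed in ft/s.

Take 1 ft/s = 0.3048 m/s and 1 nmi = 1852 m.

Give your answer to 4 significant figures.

0.5742 nmi × 1852 = 1063.42 m
0.9457 min × 60 = 56.742 s
v = d / t = 1063.42 m / 56.742 s = 18.7413 m/s
18.7413 m/s ÷ (0.3048 m/s/ft/s) = 61.4872 ft/s

61.49 ft/s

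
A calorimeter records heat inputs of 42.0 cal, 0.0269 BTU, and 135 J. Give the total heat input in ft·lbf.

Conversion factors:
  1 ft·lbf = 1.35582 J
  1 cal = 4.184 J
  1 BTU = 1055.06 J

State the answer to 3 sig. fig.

250 ft·lbf

42.0 cal × 4.184 → 175.728 J
0.0269 BTU × 1055.06 → 28.3811 J
135 J (already J)
Total: 175.728 + 28.3811 + 135 = 339.109 J
In ft·lbf: 339.109 / 1.35582 = 250.114 ft·lbf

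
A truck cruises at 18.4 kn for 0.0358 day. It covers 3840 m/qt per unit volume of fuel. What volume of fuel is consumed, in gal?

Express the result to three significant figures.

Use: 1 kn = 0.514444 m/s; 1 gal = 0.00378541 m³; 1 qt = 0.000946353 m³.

1.91 gal

18.4 kn → 9.46577 m/s
0.0358 day → 3093.12 s
d = v × t = 9.46577 × 3093.12 = 29278.8 m
3840 m/qt → 4.05768×10⁶ m/m³
V = d / (distance per unit fuel) = 29278.8 / 4.05768×10⁶ = 0.00721565 m³
In gal: 0.00721565 / 0.00378541 = 1.90617 gal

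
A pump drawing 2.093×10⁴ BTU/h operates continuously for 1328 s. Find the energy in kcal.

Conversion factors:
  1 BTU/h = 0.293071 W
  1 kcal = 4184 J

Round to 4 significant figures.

1947 kcal

2.093×10⁴ BTU/h × 0.293071 = 6133.98 W
E = P × t = 6133.98 W × 1328 s = 8.14593×10⁶ J
8.14593×10⁶ J ÷ (4184 J/kcal) = 1946.92 kcal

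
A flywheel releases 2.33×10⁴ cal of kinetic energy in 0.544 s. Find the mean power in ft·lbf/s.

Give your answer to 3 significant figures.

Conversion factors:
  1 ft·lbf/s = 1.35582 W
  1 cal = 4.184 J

1.32×10⁵ ft·lbf/s

2.33×10⁴ cal × 4.184 → 97487.2 J
P = E / t = 97487.2 J / 0.544 s = 179204 W
179204 W ÷ (1.35582 W/ft·lbf/s) = 132174 ft·lbf/s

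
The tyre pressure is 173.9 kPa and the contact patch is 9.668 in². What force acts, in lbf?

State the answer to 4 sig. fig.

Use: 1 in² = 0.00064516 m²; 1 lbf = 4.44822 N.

173.9 kPa × 1000 = 173900 Pa
9.668 in² × 0.00064516 = 0.00623741 m²
F = P × A = 173900 Pa × 0.00623741 m² = 1084.69 N
1084.69 N ÷ (4.44822 N/lbf) = 243.848 lbf

243.8 lbf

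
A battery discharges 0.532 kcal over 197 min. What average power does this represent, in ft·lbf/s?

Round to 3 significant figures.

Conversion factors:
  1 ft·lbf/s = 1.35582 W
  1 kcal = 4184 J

0.139 ft·lbf/s

0.532 kcal × 4184 → 2225.89 J
197 min × 60 → 11820 s
P = E / t = 2225.89 J / 11820 s = 0.188316 W
0.188316 W ÷ (1.35582 W/ft·lbf/s) = 0.138895 ft·lbf/s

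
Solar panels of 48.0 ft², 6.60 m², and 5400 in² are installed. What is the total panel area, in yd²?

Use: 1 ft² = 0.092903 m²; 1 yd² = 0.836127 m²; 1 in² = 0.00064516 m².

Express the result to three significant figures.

17.4 yd²

48.0 ft² × 0.092903 = 4.45934 m²
6.60 m² (already m²)
5400 in² × 0.00064516 = 3.48386 m²
Sum: 4.45934 + 6.6 + 3.48386 = 14.5432 m²
In yd²: 14.5432 / 0.836127 = 17.3935 yd²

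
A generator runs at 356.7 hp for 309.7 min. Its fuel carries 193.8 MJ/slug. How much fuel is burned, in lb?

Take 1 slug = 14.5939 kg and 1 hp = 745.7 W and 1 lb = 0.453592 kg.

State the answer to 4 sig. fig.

356.7 hp → 265991 W
309.7 min → 18582 s
E = P × t = 265991 × 18582 = 4.94264×10⁹ J
193.8 MJ/slug → 1.32795×10⁷ J/kg
m = E / e_s = 4.94264×10⁹ / 1.32795×10⁷ = 372.201 kg
In lb: 372.201 / 0.453592 = 820.563 lb

820.6 lb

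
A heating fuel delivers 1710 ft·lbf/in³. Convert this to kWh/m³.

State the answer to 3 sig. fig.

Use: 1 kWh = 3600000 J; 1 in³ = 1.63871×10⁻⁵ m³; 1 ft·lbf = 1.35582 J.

1710 ft·lbf/in³ × 1.35582 J/ft·lbf ÷ 1.63871×10⁻⁵ m³/in³ = 1.4148×10⁸ J/m³
1.4148×10⁸ J/m³ ÷ 3600000 J/kWh = 39.3 kWh/m³

39.3 kWh/m³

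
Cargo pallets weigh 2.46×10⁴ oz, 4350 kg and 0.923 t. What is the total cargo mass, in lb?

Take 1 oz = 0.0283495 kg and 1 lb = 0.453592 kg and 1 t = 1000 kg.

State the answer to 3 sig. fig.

2.46×10⁴ oz × 0.0283495 → 697.398 kg
4350 kg (already kg)
0.923 t × 1000 → 923 kg
Total: 697.398 + 4350 + 923 = 5970.4 kg
In lb: 5970.4 / 0.453592 = 13162.5 lb

1.32×10⁴ lb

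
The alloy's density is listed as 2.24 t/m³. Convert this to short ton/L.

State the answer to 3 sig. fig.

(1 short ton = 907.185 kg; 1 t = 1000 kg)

0.00247 short ton/L

2.24 t/m³ × 1000 kg/t = 2240 kg/m³
2240 kg/m³ ÷ 907.185 kg/short ton × 0.001 m³/L = 0.00246918 short ton/L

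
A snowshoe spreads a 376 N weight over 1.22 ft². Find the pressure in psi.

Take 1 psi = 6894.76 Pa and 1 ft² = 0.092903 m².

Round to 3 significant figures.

0.481 psi

1.22 ft² × 0.092903 → 0.113342 m²
P = F / A = 376 N / 0.113342 m² = 3317.39 Pa
3317.39 Pa ÷ (6894.76 Pa/psi) = 0.481147 psi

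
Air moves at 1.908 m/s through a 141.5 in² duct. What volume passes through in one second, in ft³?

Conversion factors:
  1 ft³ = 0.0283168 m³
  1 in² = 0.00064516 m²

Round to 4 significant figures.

141.5 in² × 0.00064516 → 0.0912901 m²
V = v × A × t = 1.908 m/s × 0.0912901 m² × 1 s = 0.174182 m³
0.174182 m³ ÷ (0.0283168 m³/ft³) = 6.15119 ft³

6.151 ft³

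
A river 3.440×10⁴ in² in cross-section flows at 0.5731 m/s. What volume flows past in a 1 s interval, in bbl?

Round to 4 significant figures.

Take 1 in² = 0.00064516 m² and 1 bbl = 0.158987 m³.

80.00 bbl

3.440×10⁴ in² × 0.00064516 → 22.1935 m²
V = v × A × t = 0.5731 m/s × 22.1935 m² × 1 s = 12.7191 m³
12.7191 m³ ÷ (0.158987 m³/bbl) = 80.0009 bbl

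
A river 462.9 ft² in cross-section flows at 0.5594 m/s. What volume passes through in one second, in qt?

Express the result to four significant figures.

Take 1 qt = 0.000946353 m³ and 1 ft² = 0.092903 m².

2.542×10⁴ qt

462.9 ft² × 0.092903 → 43.0048 m²
V = v × A × t = 0.5594 m/s × 43.0048 m² × 1 s = 24.0569 m³
24.0569 m³ ÷ (0.000946353 m³/qt) = 25420.6 qt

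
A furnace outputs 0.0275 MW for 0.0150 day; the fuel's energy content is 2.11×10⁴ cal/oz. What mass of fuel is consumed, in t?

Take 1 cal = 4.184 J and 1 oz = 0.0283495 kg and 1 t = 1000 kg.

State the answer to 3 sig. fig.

0.0114 t

0.0275 MW → 27500 W
0.0150 day → 1296 s
E = P × t = 27500 × 1296 = 3.564×10⁷ J
2.11×10⁴ cal/oz → 3.11407×10⁶ J/kg
m = E / e_s = 3.564×10⁷ / 3.11407×10⁶ = 11.4448 kg
In t: 11.4448 / 1000 = 0.0114448 t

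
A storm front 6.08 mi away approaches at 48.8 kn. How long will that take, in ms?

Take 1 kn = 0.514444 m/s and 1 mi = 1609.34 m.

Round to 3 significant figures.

6.08 mi × 1609.34 = 9784.79 m
48.8 kn × 0.514444 = 25.1049 m/s
t = d / v = 9784.79 m / 25.1049 m/s = 389.756 s
389.756 s ÷ (0.001 s/ms) = 389756 ms

3.90×10⁵ ms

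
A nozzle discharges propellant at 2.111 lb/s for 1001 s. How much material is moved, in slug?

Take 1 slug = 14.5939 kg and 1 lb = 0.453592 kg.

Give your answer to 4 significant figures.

2.111 lb/s → 0.957533 kg/s
m = ṁ × t = 0.957533 × 1001 = 958.491 kg
In slug: 958.491 / 14.5939 = 65.6775 slug

65.68 slug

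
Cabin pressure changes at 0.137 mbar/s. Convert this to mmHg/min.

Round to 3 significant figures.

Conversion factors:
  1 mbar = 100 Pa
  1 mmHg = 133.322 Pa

0.137 mbar/s × 100 Pa/mbar = 13.7 Pa/s
13.7 Pa/s ÷ 133.322 Pa/mmHg × 60 s/min = 6.16552 mmHg/min

6.17 mmHg/min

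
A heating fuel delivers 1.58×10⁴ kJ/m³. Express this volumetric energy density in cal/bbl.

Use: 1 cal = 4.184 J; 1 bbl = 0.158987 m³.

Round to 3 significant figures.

1.58×10⁴ kJ/m³ × 1000 J/kJ = 1.58×10⁷ J/m³
1.58×10⁷ J/m³ ÷ 4.184 J/cal × 0.158987 m³/bbl = 600381 cal/bbl

6.00×10⁵ cal/bbl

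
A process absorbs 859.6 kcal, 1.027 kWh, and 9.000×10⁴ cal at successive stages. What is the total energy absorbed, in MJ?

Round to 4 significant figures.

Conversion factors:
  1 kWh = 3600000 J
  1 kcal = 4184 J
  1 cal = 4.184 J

859.6 kcal × 4184 = 3.59657×10⁶ J
1.027 kWh × 3600000 = 3.6972×10⁶ J
9.000×10⁴ cal × 4.184 = 376560 J
Combined: 3.59657×10⁶ + 3.6972×10⁶ + 376560 = 7.67033×10⁶ J
In MJ: 7.67033×10⁶ / 1000000 = 7.67033 MJ

7.670 MJ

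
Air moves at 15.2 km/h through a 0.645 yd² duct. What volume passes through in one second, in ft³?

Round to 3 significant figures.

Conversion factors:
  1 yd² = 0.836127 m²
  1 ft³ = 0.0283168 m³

80.4 ft³

15.2 km/h × (1/3.6) = 4.22222 m/s
0.645 yd² × 0.836127 = 0.539302 m²
V = v × A × t = 4.22222 m/s × 0.539302 m² × 1 s = 2.27705 m³
2.27705 m³ ÷ (0.0283168 m³/ft³) = 80.4134 ft³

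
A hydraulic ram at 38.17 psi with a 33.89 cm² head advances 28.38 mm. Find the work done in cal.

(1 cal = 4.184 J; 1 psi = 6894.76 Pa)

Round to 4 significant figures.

38.17 psi → 263173 Pa
33.89 cm² → 0.003389 m²
F = P × A = 263173 × 0.003389 = 891.893 N
28.38 mm → 0.02838 m
W = F × d = 891.893 × 0.02838 = 25.3119 J
In cal: 25.3119 / 4.184 = 6.04969 cal

6.050 cal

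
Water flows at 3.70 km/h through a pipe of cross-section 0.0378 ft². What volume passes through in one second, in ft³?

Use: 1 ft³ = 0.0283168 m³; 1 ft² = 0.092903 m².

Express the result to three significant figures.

3.70 km/h × (1/3.6) = 1.02778 m/s
0.0378 ft² × 0.092903 = 0.00351173 m²
V = v × A × t = 1.02778 m/s × 0.00351173 m² × 1 s = 0.00360929 m³
0.00360929 m³ ÷ (0.0283168 m³/ft³) = 0.127461 ft³

0.127 ft³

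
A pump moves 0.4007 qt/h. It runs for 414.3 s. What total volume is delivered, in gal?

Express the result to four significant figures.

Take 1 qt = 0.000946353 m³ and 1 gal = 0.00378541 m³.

0.01153 gal

0.4007 qt/h → 1.05334×10⁻⁷ m³/s
V = Q × t = 1.05334×10⁻⁷ × 414.3 = 4.36399×10⁻⁵ m³
In gal: 4.36399×10⁻⁵ / 0.00378541 = 0.0115284 gal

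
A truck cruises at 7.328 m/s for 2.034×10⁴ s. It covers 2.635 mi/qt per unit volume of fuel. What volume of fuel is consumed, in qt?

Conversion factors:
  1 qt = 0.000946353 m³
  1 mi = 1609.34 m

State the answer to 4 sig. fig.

d = v × t = 7.328 × 20340 = 149052 m
2.635 mi/qt → 4.481×10⁶ m/m³
V = d / (distance per unit fuel) = 149052 / 4.481×10⁶ = 0.0332631 m³
In qt: 0.0332631 / 0.000946353 = 35.1487 qt

35.15 qt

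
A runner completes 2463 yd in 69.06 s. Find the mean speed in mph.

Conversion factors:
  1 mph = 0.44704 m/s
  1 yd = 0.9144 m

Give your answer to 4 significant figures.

72.95 mph

2463 yd × 0.9144 → 2252.17 m
v = d / t = 2252.17 m / 69.06 s = 32.6118 m/s
32.6118 m/s ÷ (0.44704 m/s/mph) = 72.9505 mph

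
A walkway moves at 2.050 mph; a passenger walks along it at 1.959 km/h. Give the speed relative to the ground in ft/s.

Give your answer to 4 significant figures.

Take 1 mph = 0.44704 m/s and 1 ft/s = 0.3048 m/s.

2.050 mph × 0.44704 → 0.916432 m/s
1.959 km/h × (1/3.6) → 0.544167 m/s
Total: 0.916432 + 0.544167 = 1.4606 m/s
In ft/s: 1.4606 / 0.3048 = 4.79199 ft/s

4.792 ft/s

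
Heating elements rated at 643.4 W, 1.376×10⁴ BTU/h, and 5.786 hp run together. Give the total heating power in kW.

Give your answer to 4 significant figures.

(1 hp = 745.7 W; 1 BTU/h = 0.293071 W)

8.991 kW

643.4 W (already W)
1.376×10⁴ BTU/h × 0.293071 = 4032.66 W
5.786 hp × 745.7 = 4314.62 W
Total: 643.4 + 4032.66 + 4314.62 = 8990.68 W
In kW: 8990.68 / 1000 = 8.99068 kW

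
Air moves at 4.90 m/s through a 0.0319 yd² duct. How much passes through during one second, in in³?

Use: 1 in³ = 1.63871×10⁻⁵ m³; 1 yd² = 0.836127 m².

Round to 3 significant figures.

0.0319 yd² × 0.836127 → 0.0266725 m²
V = v × A × t = 4.9 m/s × 0.0266725 m² × 1 s = 0.130695 m³
0.130695 m³ ÷ (1.63871×10⁻⁵ m³/in³) = 7975.48 in³

7980 in³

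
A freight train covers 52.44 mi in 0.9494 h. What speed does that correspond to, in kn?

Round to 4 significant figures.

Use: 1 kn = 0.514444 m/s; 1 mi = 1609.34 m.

52.44 mi × 1609.34 → 84393.8 m
0.9494 h × 3600 → 3417.84 s
v = d / t = 84393.8 m / 3417.84 s = 24.6921 m/s
24.6921 m/s ÷ (0.514444 m/s/kn) = 47.9976 kn

48.00 kn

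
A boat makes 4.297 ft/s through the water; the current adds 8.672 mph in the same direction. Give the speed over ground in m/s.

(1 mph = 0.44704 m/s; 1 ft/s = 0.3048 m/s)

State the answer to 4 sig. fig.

5.186 m/s

4.297 ft/s × 0.3048 → 1.30973 m/s
8.672 mph × 0.44704 → 3.87673 m/s
Total: 1.30973 + 3.87673 = 5.18646 m/s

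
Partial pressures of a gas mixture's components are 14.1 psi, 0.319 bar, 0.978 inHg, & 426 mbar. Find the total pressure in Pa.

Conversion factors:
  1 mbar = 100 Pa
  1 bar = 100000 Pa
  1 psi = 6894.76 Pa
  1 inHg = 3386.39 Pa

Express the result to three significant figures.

14.1 psi × 6894.76 → 97216.1 Pa
0.319 bar × 100000 → 31900 Pa
0.978 inHg × 3386.39 → 3311.89 Pa
426 mbar × 100 → 42600 Pa
Sum: 97216.1 + 31900 + 3311.89 + 42600 = 175028 Pa

1.75×10⁵ Pa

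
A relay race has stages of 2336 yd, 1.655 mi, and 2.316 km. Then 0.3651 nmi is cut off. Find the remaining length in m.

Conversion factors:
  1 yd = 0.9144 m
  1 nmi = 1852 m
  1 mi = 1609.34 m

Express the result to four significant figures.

6439 m

2336 yd × 0.9144 = 2136.04 m
1.655 mi × 1609.34 = 2663.46 m
2.316 km × 1000 = 2316 m
0.3651 nmi × 1852 = 676.165 m
Result: 2136.04 + 2663.46 + 2316 − 676.165 = 6439.34 m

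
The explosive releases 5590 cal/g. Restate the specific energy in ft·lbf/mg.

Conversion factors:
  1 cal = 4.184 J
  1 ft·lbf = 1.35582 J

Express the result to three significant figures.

5590 cal/g × 4.184 J/cal ÷ 0.001 kg/g = 2.33886×10⁷ J/kg
2.33886×10⁷ J/kg ÷ 1.35582 J/ft·lbf × 10⁻⁶ kg/mg = 17.2505 ft·lbf/mg

17.3 ft·lbf/mg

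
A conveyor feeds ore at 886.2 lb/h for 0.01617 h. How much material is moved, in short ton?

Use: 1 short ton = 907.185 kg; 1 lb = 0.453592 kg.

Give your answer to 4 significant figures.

0.007165 short ton

886.2 lb/h → 0.111659 kg/s
0.01617 h → 58.212 s
m = ṁ × t = 0.111659 × 58.212 = 6.49989 kg
In short ton: 6.49989 / 907.185 = 0.0071649 short ton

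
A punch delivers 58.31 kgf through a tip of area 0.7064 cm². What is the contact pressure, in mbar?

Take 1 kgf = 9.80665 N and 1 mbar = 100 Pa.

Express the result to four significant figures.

58.31 kgf × 9.80665 → 571.826 N
0.7064 cm² × 0.0001 → 7.064×10⁻⁵ m²
P = F / A = 571.826 N / 7.064×10⁻⁵ m² = 8.09493×10⁶ Pa
8.09493×10⁶ Pa ÷ (100 Pa/mbar) = 80949.3 mbar

8.095×10⁴ mbar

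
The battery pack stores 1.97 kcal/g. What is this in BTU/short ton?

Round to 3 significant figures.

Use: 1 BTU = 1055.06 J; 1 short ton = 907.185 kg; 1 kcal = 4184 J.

7.09×10⁶ BTU/short ton

1.97 kcal/g × 4184 J/kcal ÷ 0.001 kg/g = 8.24248×10⁶ J/kg
8.24248×10⁶ J/kg ÷ 1055.06 J/BTU × 907.185 kg/short ton = 7.08723×10⁶ BTU/short ton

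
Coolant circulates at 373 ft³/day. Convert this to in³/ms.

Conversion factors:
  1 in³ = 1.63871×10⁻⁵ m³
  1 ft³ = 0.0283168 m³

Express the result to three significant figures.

373 ft³/day × 0.0283168 m³/ft³ ÷ 86400 s/day = 1.22247×10⁻⁴ m³/s
1.22247×10⁻⁴ m³/s ÷ 1.63871×10⁻⁵ m³/in³ × 0.001 s/ms = 0.00745995 in³/ms

0.00746 in³/ms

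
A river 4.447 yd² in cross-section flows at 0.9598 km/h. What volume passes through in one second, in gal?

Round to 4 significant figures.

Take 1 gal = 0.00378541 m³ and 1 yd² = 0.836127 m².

261.9 gal

0.9598 km/h × (1/3.6) → 0.266611 m/s
4.447 yd² × 0.836127 → 3.71826 m²
V = v × A × t = 0.266611 m/s × 3.71826 m² × 1 s = 0.991329 m³
0.991329 m³ ÷ (0.00378541 m³/gal) = 261.882 gal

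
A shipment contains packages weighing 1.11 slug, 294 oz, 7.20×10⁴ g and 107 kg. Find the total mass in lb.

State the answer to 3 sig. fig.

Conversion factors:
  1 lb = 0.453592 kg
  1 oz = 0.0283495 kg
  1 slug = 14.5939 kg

1.11 slug × 14.5939 → 16.1992 kg
294 oz × 0.0283495 → 8.33475 kg
7.20×10⁴ g × 0.001 → 72 kg
107 kg (already kg)
Combined: 16.1992 + 8.33475 + 72 + 107 = 203.534 kg
In lb: 203.534 / 0.453592 = 448.716 lb

449 lb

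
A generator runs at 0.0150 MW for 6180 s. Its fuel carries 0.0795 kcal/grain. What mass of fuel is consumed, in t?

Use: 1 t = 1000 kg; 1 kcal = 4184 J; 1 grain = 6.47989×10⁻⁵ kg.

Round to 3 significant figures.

0.0181 t

0.0150 MW → 15000 W
E = P × t = 15000 × 6180 = 9.27×10⁷ J
0.0795 kcal/grain → 5.13324×10⁶ J/kg
m = E / e_s = 9.27×10⁷ / 5.13324×10⁶ = 18.0588 kg
In t: 18.0588 / 1000 = 0.0180588 t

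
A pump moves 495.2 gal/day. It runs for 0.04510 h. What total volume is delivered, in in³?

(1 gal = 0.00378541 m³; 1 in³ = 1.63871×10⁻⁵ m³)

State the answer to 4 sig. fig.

215.0 in³

495.2 gal/day → 2.1696×10⁻⁵ m³/s
0.04510 h → 162.36 s
V = Q × t = 2.1696×10⁻⁵ × 162.36 = 0.00352256 m³
In in³: 0.00352256 / 1.63871×10⁻⁵ = 214.959 in³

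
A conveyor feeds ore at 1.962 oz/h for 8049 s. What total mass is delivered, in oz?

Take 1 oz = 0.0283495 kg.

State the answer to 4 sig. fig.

4.387 oz

1.962 oz/h → 1.54505×10⁻⁵ kg/s
m = ṁ × t = 1.54505×10⁻⁵ × 8049 = 0.124361 kg
In oz: 0.124361 / 0.0283495 = 4.38671 oz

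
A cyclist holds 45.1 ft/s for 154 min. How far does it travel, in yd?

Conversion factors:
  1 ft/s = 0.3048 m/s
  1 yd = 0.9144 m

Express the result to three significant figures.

1.39×10⁵ yd

45.1 ft/s × 0.3048 = 13.7465 m/s
154 min × 60 = 9240 s
d = v × t = 13.7465 m/s × 9240 s = 127018 m
127018 m ÷ (0.9144 m/yd) = 138909 yd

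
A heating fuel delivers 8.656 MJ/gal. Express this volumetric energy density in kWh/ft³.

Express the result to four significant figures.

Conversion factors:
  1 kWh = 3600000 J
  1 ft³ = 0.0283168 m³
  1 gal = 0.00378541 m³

17.99 kWh/ft³

8.656 MJ/gal × 1000000 J/MJ ÷ 0.00378541 m³/gal = 2.28667×10⁹ J/m³
2.28667×10⁹ J/m³ ÷ 3600000 J/kWh × 0.0283168 m³/ft³ = 17.9864 kWh/ft³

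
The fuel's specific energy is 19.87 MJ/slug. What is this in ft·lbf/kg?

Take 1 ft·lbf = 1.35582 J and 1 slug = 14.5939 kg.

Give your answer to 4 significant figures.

1.004×10⁶ ft·lbf/kg

19.87 MJ/slug × 1000000 J/MJ ÷ 14.5939 kg/slug = 1.36153×10⁶ J/kg
1.36153×10⁶ J/kg ÷ 1.35582 J/ft·lbf = 1.00421×10⁶ ft·lbf/kg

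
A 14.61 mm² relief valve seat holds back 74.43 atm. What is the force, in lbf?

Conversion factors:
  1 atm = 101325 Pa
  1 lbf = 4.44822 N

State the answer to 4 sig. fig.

74.43 atm × 101325 = 7.54162×10⁶ Pa
14.61 mm² × 10⁻⁶ = 1.461×10⁻⁵ m²
F = P × A = 7.54162×10⁶ Pa × 1.461×10⁻⁵ m² = 110.183 N
110.183 N ÷ (4.44822 N/lbf) = 24.7701 lbf

24.77 lbf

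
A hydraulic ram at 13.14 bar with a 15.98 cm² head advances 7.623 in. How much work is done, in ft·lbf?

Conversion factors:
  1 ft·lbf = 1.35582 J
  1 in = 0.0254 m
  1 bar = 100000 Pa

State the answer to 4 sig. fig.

13.14 bar → 1.314×10⁶ Pa
15.98 cm² → 0.001598 m²
F = P × A = 1.314×10⁶ × 0.001598 = 2099.77 N
7.623 in → 0.193624 m
W = F × d = 2099.77 × 0.193624 = 406.566 J
In ft·lbf: 406.566 / 1.35582 = 299.867 ft·lbf

299.9 ft·lbf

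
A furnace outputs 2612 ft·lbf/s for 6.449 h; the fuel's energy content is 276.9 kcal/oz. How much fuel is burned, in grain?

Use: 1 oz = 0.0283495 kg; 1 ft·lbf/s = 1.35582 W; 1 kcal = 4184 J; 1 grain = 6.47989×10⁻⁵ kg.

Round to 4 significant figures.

3.105×10⁴ grain

2612 ft·lbf/s → 3541.4 W
6.449 h → 23216.4 s
E = P × t = 3541.4 × 23216.4 = 8.22186×10⁷ J
276.9 kcal/oz → 4.08667×10⁷ J/kg
m = E / e_s = 8.22186×10⁷ / 4.08667×10⁷ = 2.01187 kg
In grain: 2.01187 / 6.47989×10⁻⁵ = 31047.9 grain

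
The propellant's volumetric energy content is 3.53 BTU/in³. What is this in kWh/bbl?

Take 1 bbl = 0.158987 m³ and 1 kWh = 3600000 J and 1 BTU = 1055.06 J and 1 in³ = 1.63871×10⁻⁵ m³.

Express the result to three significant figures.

10.0 kWh/bbl

3.53 BTU/in³ × 1055.06 J/BTU ÷ 1.63871×10⁻⁵ m³/in³ = 2.27274×10⁸ J/m³
2.27274×10⁸ J/m³ ÷ 3600000 J/kWh × 0.158987 m³/bbl = 10.0371 kWh/bbl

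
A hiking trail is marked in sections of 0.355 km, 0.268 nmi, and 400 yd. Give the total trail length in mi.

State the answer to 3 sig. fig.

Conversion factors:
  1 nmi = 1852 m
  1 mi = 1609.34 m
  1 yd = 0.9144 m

0.355 km × 1000 = 355 m
0.268 nmi × 1852 = 496.336 m
400 yd × 0.9144 = 365.76 m
Combined: 355 + 496.336 + 365.76 = 1217.1 m
In mi: 1217.1 / 1609.34 = 0.756273 mi

0.756 mi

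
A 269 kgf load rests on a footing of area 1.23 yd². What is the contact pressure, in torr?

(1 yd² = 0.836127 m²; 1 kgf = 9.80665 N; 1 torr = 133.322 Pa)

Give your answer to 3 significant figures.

269 kgf × 9.80665 → 2637.99 N
1.23 yd² × 0.836127 → 1.02844 m²
P = F / A = 2637.99 N / 1.02844 m² = 2565.04 Pa
2565.04 Pa ÷ (133.322 Pa/torr) = 19.2394 torr

19.2 torr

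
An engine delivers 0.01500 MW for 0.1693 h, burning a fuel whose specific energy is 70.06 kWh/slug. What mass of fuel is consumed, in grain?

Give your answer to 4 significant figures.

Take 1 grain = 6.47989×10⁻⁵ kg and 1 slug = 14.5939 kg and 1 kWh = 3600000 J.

0.01500 MW → 15000 W
0.1693 h → 609.48 s
E = P × t = 15000 × 609.48 = 9.1422×10⁶ J
70.06 kWh/slug → 1.72823×10⁷ J/kg
m = E / e_s = 9.1422×10⁶ / 1.72823×10⁷ = 0.528992 kg
In grain: 0.528992 / 6.47989×10⁻⁵ = 8163.6 grain

8164 grain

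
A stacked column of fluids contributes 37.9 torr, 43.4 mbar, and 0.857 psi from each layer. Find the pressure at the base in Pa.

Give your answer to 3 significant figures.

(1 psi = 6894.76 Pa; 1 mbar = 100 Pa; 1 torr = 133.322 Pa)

37.9 torr × 133.322 → 5052.9 Pa
43.4 mbar × 100 → 4340 Pa
0.857 psi × 6894.76 → 5908.81 Pa
Combined: 5052.9 + 4340 + 5908.81 = 15301.7 Pa

1.53×10⁴ Pa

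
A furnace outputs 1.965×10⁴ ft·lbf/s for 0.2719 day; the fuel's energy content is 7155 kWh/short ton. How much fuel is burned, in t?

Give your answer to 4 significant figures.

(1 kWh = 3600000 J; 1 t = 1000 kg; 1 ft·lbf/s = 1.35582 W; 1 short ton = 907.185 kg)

1.965×10⁴ ft·lbf/s → 26641.9 W
0.2719 day → 23492.2 s
E = P × t = 26641.9 × 23492.2 = 6.25877×10⁸ J
7155 kWh/short ton → 2.83933×10⁷ J/kg
m = E / e_s = 6.25877×10⁸ / 2.83933×10⁷ = 22.0431 kg
In t: 22.0431 / 1000 = 0.0220431 t

0.02204 t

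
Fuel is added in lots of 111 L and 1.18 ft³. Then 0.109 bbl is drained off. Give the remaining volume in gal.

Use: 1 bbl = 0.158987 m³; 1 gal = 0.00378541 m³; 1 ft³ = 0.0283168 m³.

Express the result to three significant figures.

111 L × 0.001 = 0.111 m³
1.18 ft³ × 0.0283168 = 0.0334138 m³
0.109 bbl × 0.158987 = 0.0173296 m³
Sum: 0.111 + 0.0334138 − 0.0173296 = 0.127084 m³
In gal: 0.127084 / 0.00378541 = 33.5721 gal

33.6 gal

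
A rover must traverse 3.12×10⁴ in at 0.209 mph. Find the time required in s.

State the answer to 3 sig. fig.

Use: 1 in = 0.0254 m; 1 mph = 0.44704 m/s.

3.12×10⁴ in × 0.0254 → 792.48 m
0.209 mph × 0.44704 → 0.0934314 m/s
t = d / v = 792.48 m / 0.0934314 m/s = 8481.95 s

8480 s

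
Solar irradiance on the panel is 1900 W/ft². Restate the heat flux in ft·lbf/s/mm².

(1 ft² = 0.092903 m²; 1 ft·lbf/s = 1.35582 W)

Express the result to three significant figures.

0.0151 ft·lbf/s/mm²

1900 W/ft² ÷ 0.092903 m²/ft² = 20451.4 W/m²
20451.4 W/m² ÷ 1.35582 W/ft·lbf/s × 10⁻⁶ m²/mm² = 0.0150842 ft·lbf/s/mm²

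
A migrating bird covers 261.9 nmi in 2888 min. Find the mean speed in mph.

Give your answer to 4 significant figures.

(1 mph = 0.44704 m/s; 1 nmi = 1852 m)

6.262 mph

261.9 nmi × 1852 → 485039 m
2888 min × 60 → 173280 s
v = d / t = 485039 m / 173280 s = 2.79916 m/s
2.79916 m/s ÷ (0.44704 m/s/mph) = 6.26154 mph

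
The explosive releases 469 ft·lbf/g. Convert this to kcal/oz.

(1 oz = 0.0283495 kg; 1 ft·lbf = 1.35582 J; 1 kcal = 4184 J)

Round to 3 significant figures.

4.31 kcal/oz

469 ft·lbf/g × 1.35582 J/ft·lbf ÷ 0.001 kg/g = 635880 J/kg
635880 J/kg ÷ 4184 J/kcal × 0.0283495 kg/oz = 4.30853 kcal/oz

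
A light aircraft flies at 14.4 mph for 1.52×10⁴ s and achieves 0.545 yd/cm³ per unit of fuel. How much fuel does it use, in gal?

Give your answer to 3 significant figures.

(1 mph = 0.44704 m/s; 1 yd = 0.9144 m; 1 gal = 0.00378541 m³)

14.4 mph → 6.43738 m/s
d = v × t = 6.43738 × 15200 = 97848.2 m
0.545 yd/cm³ → 498348 m/m³
V = d / (distance per unit fuel) = 97848.2 / 498348 = 0.196345 m³
In gal: 0.196345 / 0.00378541 = 51.8689 gal

51.9 gal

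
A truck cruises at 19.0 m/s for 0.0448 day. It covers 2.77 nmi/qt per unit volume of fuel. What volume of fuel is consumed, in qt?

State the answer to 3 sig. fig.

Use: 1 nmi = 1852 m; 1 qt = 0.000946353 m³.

0.0448 day → 3870.72 s
d = v × t = 19 × 3870.72 = 73543.7 m
2.77 nmi/qt → 5.42085×10⁶ m/m³
V = d / (distance per unit fuel) = 73543.7 / 5.42085×10⁶ = 0.0135668 m³
In qt: 0.0135668 / 0.000946353 = 14.3359 qt

14.3 qt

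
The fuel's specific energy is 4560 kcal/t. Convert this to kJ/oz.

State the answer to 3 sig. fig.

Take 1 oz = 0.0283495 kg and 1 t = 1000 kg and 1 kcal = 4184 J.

4560 kcal/t × 4184 J/kcal ÷ 1000 kg/t = 19079 J/kg
19079 J/kg ÷ 1000 J/kJ × 0.0283495 kg/oz = 0.54088 kJ/oz

0.541 kJ/oz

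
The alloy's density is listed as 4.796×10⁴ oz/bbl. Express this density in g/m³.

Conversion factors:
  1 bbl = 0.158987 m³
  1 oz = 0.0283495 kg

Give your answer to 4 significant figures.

4.796×10⁴ oz/bbl × 0.0283495 kg/oz ÷ 0.158987 m³/bbl = 8551.91 kg/m³
8551.91 kg/m³ ÷ 0.001 kg/g = 8.55191×10⁶ g/m³

8.552×10⁶ g/m³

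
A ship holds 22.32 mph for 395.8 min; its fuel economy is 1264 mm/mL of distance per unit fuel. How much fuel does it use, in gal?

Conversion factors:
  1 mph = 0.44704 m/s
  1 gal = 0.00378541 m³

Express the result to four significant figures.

22.32 mph → 9.97793 m/s
395.8 min → 23748 s
d = v × t = 9.97793 × 23748 = 236956 m
1264 mm/mL → 1.264×10⁶ m/m³
V = d / (distance per unit fuel) = 236956 / 1.264×10⁶ = 0.187465 m³
In gal: 0.187465 / 0.00378541 = 49.523 gal

49.52 gal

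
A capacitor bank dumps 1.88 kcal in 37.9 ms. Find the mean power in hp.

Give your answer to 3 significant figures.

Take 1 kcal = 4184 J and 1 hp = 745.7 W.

278 hp

1.88 kcal × 4184 = 7865.92 J
37.9 ms × 0.001 = 0.0379 s
P = E / t = 7865.92 J / 0.0379 s = 207544 W
207544 W ÷ (745.7 W/hp) = 278.321 hp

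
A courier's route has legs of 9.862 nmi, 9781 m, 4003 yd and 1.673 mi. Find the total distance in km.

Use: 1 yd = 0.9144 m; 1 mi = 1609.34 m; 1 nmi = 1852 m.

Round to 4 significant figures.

9.862 nmi × 1852 → 18264.4 m
9781 m (already m)
4003 yd × 0.9144 → 3660.34 m
1.673 mi × 1609.34 → 2692.43 m
Combined: 18264.4 + 9781 + 3660.34 + 2692.43 = 34398.2 m
In km: 34398.2 / 1000 = 34.3982 km

34.40 km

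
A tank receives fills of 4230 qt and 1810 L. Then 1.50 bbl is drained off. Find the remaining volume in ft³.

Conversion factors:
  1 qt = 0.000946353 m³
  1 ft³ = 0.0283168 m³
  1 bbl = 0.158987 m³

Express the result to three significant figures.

4230 qt × 0.000946353 = 4.00307 m³
1810 L × 0.001 = 1.81 m³
1.50 bbl × 0.158987 = 0.23848 m³
Sum: 4.00307 + 1.81 − 0.23848 = 5.57459 m³
In ft³: 5.57459 / 0.0283168 = 196.865 ft³

197 ft³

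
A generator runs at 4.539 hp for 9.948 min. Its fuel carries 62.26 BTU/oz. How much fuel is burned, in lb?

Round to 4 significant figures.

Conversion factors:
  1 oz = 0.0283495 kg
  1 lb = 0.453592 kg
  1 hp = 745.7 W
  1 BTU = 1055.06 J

4.539 hp → 3384.73 W
9.948 min → 596.88 s
E = P × t = 3384.73 × 596.88 = 2.02028×10⁶ J
62.26 BTU/oz → 2.31708×10⁶ J/kg
m = E / e_s = 2.02028×10⁶ / 2.31708×10⁶ = 0.871908 kg
In lb: 0.871908 / 0.453592 = 1.92223 lb

1.922 lb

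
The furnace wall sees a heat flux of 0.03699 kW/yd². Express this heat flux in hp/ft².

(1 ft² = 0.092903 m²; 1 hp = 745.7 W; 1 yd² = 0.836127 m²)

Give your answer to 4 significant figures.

0.03699 kW/yd² × 1000 W/kW ÷ 0.836127 m²/yd² = 44.2397 W/m²
44.2397 W/m² ÷ 745.7 W/hp × 0.092903 m²/ft² = 0.0055116 hp/ft²

0.005512 hp/ft²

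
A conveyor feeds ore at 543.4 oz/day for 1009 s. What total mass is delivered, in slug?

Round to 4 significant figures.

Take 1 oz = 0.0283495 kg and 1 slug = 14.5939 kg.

543.4 oz/day → 1.783×10⁻⁴ kg/s
m = ṁ × t = 1.783×10⁻⁴ × 1009 = 0.179905 kg
In slug: 0.179905 / 14.5939 = 0.0123274 slug

0.01233 slug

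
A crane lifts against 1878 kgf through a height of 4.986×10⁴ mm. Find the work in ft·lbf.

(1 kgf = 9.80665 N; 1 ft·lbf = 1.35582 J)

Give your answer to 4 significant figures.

1878 kgf × 9.80665 → 18416.9 N
4.986×10⁴ mm × 0.001 → 49.86 m
W = F × d = 18416.9 N × 49.86 m = 918267 J
918267 J ÷ (1.35582 J/ft·lbf) = 677278 ft·lbf

6.773×10⁵ ft·lbf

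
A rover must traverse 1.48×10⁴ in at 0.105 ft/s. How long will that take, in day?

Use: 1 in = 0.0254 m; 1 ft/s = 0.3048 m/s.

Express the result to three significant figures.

1.48×10⁴ in × 0.0254 → 375.92 m
0.105 ft/s × 0.3048 → 0.032004 m/s
t = d / v = 375.92 m / 0.032004 m/s = 11746 s
11746 s ÷ (86400 s/day) = 0.135949 day

0.136 day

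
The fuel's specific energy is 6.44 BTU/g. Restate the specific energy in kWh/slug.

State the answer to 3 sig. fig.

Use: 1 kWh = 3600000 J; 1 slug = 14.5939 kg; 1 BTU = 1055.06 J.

6.44 BTU/g × 1055.06 J/BTU ÷ 0.001 kg/g = 6.79459×10⁶ J/kg
6.79459×10⁶ J/kg ÷ 3600000 J/kWh × 14.5939 kg/slug = 27.5443 kWh/slug

27.5 kWh/slug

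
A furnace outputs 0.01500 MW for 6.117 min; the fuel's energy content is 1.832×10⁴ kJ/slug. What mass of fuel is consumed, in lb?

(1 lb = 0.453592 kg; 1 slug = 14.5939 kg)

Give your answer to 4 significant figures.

0.01500 MW → 15000 W
6.117 min → 367.02 s
E = P × t = 15000 × 367.02 = 5.5053×10⁶ J
1.832×10⁴ kJ/slug → 1.25532×10⁶ J/kg
m = E / e_s = 5.5053×10⁶ / 1.25532×10⁶ = 4.38557 kg
In lb: 4.38557 / 0.453592 = 9.66853 lb

9.669 lb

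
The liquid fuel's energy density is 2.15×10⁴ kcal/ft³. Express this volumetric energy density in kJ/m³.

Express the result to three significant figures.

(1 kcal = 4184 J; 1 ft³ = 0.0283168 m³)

3.18×10⁶ kJ/m³

2.15×10⁴ kcal/ft³ × 4184 J/kcal ÷ 0.0283168 m³/ft³ = 3.17677×10⁹ J/m³
3.17677×10⁹ J/m³ ÷ 1000 J/kJ = 3.17677×10⁶ kJ/m³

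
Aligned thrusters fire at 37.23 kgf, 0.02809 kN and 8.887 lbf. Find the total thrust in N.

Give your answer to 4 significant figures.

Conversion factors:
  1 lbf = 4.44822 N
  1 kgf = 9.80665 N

432.7 N

37.23 kgf × 9.80665 = 365.102 N
0.02809 kN × 1000 = 28.09 N
8.887 lbf × 4.44822 = 39.5313 N
Combined: 365.102 + 28.09 + 39.5313 = 432.723 N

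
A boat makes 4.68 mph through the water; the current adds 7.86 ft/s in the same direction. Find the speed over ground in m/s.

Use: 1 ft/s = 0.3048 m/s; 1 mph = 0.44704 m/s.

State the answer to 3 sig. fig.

4.49 m/s

4.68 mph × 0.44704 = 2.09215 m/s
7.86 ft/s × 0.3048 = 2.39573 m/s
Sum: 2.09215 + 2.39573 = 4.48788 m/s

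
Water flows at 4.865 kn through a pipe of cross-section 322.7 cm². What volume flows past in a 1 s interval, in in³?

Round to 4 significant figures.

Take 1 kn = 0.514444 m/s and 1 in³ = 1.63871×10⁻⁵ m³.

4.865 kn × 0.514444 = 2.50277 m/s
322.7 cm² × 0.0001 = 0.03227 m²
V = v × A × t = 2.50277 m/s × 0.03227 m² × 1 s = 0.0807644 m³
0.0807644 m³ ÷ (1.63871×10⁻⁵ m³/in³) = 4928.54 in³

4929 in³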